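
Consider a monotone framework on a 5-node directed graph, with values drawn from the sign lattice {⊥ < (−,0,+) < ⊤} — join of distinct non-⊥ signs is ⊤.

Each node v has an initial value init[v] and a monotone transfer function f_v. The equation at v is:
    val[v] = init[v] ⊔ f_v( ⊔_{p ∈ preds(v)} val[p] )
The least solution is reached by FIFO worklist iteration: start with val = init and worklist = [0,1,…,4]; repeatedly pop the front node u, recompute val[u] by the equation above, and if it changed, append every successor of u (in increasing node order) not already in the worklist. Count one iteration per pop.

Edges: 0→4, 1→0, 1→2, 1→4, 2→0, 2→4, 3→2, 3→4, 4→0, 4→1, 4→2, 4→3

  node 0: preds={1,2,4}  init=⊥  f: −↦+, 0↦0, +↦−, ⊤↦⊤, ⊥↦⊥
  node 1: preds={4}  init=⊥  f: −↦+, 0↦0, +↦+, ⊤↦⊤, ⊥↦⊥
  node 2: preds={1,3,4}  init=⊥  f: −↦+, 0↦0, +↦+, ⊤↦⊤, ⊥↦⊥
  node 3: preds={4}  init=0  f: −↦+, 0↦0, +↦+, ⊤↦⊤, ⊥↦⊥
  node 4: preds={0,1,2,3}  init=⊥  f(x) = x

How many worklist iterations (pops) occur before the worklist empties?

Worklist (11 pops):
  #1 pop 0: in=⊥ → ⊥ (no change)
  #2 pop 1: in=⊥ → ⊥ (no change)
  #3 pop 2: in=0 → 0 (was ⊥); enqueue [0]
  #4 pop 3: in=⊥ → 0 (no change)
  #5 pop 4: in=0 → 0 (was ⊥); enqueue [1,2,3]
  #6 pop 0: in=0 → 0 (was ⊥); enqueue [4]
  #7 pop 1: in=0 → 0 (was ⊥); enqueue [0]
  #8 pop 2: in=0 → 0 (no change)
  #9 pop 3: in=0 → 0 (no change)
  #10 pop 4: in=0 → 0 (no change)
  #11 pop 0: in=0 → 0 (no change)

Fixpoint:
  val[0] = 0
  val[1] = 0
  val[2] = 0
  val[3] = 0
  val[4] = 0

11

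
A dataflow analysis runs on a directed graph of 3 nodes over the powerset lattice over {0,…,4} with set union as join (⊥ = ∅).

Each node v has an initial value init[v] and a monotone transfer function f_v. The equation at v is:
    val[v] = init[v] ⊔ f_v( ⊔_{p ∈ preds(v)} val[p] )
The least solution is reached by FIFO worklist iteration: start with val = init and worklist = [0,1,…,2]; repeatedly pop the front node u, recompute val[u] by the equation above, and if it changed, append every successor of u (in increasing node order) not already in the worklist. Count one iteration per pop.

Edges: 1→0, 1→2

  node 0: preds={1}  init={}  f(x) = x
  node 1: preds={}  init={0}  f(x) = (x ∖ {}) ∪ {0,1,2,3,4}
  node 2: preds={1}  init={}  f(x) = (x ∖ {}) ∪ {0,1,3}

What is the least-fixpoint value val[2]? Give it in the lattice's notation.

Iteration log — 4 steps:
  step 1. node 0  ⊔preds={0}  new={0}  old={}  +wl: 
  step 2. node 1  ⊔preds={}  new={0,1,2,3,4}  old={0}  +wl: 0
  step 3. node 2  ⊔preds={0,1,2,3,4}  new={0,1,2,3,4}  old={}  +wl: 
  step 4. node 0  ⊔preds={0,1,2,3,4}  new={0,1,2,3,4}  old={0}  +wl: 

Least fixpoint reached:
  node 0: {0,1,2,3,4}
  node 1: {0,1,2,3,4}
  node 2: {0,1,2,3,4}

{0,1,2,3,4}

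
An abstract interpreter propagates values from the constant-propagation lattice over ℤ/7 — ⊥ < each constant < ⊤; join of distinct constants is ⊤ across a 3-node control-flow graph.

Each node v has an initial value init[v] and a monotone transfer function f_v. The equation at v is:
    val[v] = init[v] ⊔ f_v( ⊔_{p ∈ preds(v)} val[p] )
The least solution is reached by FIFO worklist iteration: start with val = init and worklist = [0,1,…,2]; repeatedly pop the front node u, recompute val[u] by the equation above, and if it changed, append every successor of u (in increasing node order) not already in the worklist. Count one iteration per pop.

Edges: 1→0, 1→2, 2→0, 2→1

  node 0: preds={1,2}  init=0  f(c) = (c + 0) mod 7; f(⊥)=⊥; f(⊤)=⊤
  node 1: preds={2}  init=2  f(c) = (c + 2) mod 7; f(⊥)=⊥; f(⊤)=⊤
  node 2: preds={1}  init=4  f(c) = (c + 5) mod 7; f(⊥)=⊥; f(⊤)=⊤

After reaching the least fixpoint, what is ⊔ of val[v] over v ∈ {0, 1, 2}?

⊤

Trace (5 dequeues):
  [1] u=0 | in ⊤ | out ⊤ | prev 0 | push {}
  [2] u=1 | in 4 | out ⊤ | prev 2 | push {0}
  [3] u=2 | in ⊤ | out ⊤ | prev 4 | push {1}
  [4] u=0 | in ⊤ | out ⊤ | ==
  [5] u=1 | in ⊤ | out ⊤ | ==

Converged values:
  [0] ⊤
  [1] ⊤
  [2] ⊤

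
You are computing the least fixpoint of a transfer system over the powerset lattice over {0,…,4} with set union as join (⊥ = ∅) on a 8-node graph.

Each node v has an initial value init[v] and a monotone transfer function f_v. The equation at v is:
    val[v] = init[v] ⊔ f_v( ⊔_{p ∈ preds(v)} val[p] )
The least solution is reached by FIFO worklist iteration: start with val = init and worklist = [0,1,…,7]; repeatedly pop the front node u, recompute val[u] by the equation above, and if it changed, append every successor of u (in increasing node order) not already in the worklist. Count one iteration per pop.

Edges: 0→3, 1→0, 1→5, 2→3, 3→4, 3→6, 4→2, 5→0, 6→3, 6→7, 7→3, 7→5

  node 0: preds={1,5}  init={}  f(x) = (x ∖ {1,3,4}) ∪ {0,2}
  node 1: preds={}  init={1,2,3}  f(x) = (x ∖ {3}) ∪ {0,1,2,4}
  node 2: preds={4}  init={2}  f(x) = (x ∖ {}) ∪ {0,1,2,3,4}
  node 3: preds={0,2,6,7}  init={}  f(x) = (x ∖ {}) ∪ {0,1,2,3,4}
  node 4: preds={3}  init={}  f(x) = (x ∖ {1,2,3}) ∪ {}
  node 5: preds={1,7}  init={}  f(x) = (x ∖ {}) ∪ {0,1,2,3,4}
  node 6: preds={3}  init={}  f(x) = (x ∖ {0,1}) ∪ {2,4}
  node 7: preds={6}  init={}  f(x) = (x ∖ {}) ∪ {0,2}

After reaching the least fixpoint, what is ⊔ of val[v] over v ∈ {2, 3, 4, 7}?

{0,1,2,3,4}

Trace (12 dequeues):
  [1] u=0 | in {1,2,3} | out {0,2} | prev {} | push {}
  [2] u=1 | in {} | out {0,1,2,3,4} | prev {1,2,3} | push {0}
  [3] u=2 | in {} | out {0,1,2,3,4} | prev {2} | push {}
  [4] u=3 | in {0,1,2,3,4} | out {0,1,2,3,4} | prev {} | push {}
  [5] u=4 | in {0,1,2,3,4} | out {0,4} | prev {} | push {2}
  [6] u=5 | in {0,1,2,3,4} | out {0,1,2,3,4} | prev {} | push {}
  [7] u=6 | in {0,1,2,3,4} | out {2,3,4} | prev {} | push {3}
  [8] u=7 | in {2,3,4} | out {0,2,3,4} | prev {} | push {5}
  [9] u=0 | in {0,1,2,3,4} | out {0,2} | ==
  [10] u=2 | in {0,4} | out {0,1,2,3,4} | ==
  [11] u=3 | in {0,1,2,3,4} | out {0,1,2,3,4} | ==
  [12] u=5 | in {0,1,2,3,4} | out {0,1,2,3,4} | ==

Converged values:
  [0] {0,2}
  [1] {0,1,2,3,4}
  [2] {0,1,2,3,4}
  [3] {0,1,2,3,4}
  [4] {0,4}
  [5] {0,1,2,3,4}
  [6] {2,3,4}
  [7] {0,2,3,4}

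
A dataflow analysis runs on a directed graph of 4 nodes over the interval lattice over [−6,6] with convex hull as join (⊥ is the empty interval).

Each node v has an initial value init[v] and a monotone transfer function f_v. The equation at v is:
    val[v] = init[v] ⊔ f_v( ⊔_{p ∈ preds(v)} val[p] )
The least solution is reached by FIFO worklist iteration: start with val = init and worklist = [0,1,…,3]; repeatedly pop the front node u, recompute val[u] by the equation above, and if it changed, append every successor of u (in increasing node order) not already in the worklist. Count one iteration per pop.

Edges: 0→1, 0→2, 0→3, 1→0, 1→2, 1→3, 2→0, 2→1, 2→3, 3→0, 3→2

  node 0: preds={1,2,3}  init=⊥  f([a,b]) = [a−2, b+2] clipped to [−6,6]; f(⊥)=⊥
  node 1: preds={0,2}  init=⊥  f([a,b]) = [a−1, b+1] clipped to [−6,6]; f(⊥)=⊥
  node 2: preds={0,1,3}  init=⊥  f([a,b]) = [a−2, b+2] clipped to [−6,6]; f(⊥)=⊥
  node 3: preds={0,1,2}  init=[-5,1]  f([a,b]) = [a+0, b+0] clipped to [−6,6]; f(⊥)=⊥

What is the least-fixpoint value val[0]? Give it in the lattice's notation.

[-6,6]

Trace (9 dequeues):
  [1] u=0 | in [-5,1] | out [-6,3] | prev ⊥ | push {}
  [2] u=1 | in [-6,3] | out [-6,4] | prev ⊥ | push {0}
  [3] u=2 | in [-6,4] | out [-6,6] | prev ⊥ | push {1}
  [4] u=3 | in [-6,6] | out [-6,6] | prev [-5,1] | push {2}
  [5] u=0 | in [-6,6] | out [-6,6] | prev [-6,3] | push {3}
  [6] u=1 | in [-6,6] | out [-6,6] | prev [-6,4] | push {0}
  [7] u=2 | in [-6,6] | out [-6,6] | ==
  [8] u=3 | in [-6,6] | out [-6,6] | ==
  [9] u=0 | in [-6,6] | out [-6,6] | ==

Converged values:
  [0] [-6,6]
  [1] [-6,6]
  [2] [-6,6]
  [3] [-6,6]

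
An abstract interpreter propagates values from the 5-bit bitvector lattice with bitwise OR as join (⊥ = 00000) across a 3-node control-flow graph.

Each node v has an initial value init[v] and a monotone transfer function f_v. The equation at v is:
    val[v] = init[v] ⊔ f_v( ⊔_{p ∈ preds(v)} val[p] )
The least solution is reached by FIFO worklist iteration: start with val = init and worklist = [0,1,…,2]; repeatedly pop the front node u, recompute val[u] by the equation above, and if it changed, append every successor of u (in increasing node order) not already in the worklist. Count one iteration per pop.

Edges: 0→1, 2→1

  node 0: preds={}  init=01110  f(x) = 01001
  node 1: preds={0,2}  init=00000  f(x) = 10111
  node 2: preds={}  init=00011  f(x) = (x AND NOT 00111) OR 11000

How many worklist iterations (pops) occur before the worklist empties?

Iteration log — 4 steps:
  step 1. node 0  ⊔preds=00000  new=01111  old=01110  +wl: 
  step 2. node 1  ⊔preds=01111  new=10111  old=00000  +wl: 
  step 3. node 2  ⊔preds=00000  new=11011  old=00011  +wl: 1
  step 4. node 1  ⊔preds=11111  new=10111  stable

Least fixpoint reached:
  node 0: 01111
  node 1: 10111
  node 2: 11011

4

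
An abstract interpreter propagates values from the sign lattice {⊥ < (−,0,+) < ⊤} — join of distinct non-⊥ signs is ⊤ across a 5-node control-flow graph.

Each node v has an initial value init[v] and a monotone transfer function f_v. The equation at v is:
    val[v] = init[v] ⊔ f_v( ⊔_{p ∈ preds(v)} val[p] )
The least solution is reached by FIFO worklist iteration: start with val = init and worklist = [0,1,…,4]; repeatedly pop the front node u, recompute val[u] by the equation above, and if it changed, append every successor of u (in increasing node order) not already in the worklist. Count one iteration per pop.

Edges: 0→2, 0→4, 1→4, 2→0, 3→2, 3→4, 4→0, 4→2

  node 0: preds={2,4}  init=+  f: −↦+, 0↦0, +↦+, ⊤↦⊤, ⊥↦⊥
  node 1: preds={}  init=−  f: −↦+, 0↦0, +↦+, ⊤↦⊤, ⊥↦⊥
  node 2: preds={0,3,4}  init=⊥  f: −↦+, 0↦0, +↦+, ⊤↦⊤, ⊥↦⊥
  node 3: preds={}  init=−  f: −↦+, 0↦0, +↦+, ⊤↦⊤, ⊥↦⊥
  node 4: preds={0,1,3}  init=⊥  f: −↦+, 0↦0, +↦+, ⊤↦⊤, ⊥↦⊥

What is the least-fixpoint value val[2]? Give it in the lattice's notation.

⊤

Trace (8 dequeues):
  [1] u=0 | in ⊥ | out + | ==
  [2] u=1 | in ⊥ | out − | ==
  [3] u=2 | in ⊤ | out ⊤ | prev ⊥ | push {0}
  [4] u=3 | in ⊥ | out − | ==
  [5] u=4 | in ⊤ | out ⊤ | prev ⊥ | push {2}
  [6] u=0 | in ⊤ | out ⊤ | prev + | push {4}
  [7] u=2 | in ⊤ | out ⊤ | ==
  [8] u=4 | in ⊤ | out ⊤ | ==

Converged values:
  [0] ⊤
  [1] −
  [2] ⊤
  [3] −
  [4] ⊤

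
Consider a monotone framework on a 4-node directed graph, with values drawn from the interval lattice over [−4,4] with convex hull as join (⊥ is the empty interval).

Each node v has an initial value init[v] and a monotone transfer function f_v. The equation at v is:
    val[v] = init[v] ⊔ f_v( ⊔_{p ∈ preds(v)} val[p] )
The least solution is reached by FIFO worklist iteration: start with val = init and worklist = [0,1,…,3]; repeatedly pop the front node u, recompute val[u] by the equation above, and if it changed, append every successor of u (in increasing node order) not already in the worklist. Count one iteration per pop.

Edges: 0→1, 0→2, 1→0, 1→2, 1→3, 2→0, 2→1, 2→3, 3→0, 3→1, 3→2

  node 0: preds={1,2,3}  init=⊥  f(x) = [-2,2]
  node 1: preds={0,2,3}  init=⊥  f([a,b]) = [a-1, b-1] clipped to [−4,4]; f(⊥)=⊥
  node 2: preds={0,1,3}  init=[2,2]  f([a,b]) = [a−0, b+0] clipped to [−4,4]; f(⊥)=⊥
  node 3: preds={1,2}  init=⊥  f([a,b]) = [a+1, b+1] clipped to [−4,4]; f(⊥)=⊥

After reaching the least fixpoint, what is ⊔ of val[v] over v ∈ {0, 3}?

[-3,4]

Iteration log — 15 steps:
  step 1. node 0  ⊔preds=[2,2]  new=[-2,2]  old=⊥  +wl: 
  step 2. node 1  ⊔preds=[-2,2]  new=[-3,1]  old=⊥  +wl: 0
  step 3. node 2  ⊔preds=[-3,2]  new=[-3,2]  old=[2,2]  +wl: 1
  step 4. node 3  ⊔preds=[-3,2]  new=[-2,3]  old=⊥  +wl: 2
  step 5. node 0  ⊔preds=[-3,3]  new=[-2,2]  stable
  step 6. node 1  ⊔preds=[-3,3]  new=[-4,2]  old=[-3,1]  +wl: 0,3
  step 7. node 2  ⊔preds=[-4,3]  new=[-4,3]  old=[-3,2]  +wl: 1
  step 8. node 0  ⊔preds=[-4,3]  new=[-2,2]  stable
  step 9. node 3  ⊔preds=[-4,3]  new=[-3,4]  old=[-2,3]  +wl: 0,2
  step 10. node 1  ⊔preds=[-4,4]  new=[-4,3]  old=[-4,2]  +wl: 3
  step 11. node 0  ⊔preds=[-4,4]  new=[-2,2]  stable
  step 12. node 2  ⊔preds=[-4,4]  new=[-4,4]  old=[-4,3]  +wl: 0,1
  step 13. node 3  ⊔preds=[-4,4]  new=[-3,4]  stable
  step 14. node 0  ⊔preds=[-4,4]  new=[-2,2]  stable
  step 15. node 1  ⊔preds=[-4,4]  new=[-4,3]  stable

Least fixpoint reached:
  node 0: [-2,2]
  node 1: [-4,3]
  node 2: [-4,4]
  node 3: [-3,4]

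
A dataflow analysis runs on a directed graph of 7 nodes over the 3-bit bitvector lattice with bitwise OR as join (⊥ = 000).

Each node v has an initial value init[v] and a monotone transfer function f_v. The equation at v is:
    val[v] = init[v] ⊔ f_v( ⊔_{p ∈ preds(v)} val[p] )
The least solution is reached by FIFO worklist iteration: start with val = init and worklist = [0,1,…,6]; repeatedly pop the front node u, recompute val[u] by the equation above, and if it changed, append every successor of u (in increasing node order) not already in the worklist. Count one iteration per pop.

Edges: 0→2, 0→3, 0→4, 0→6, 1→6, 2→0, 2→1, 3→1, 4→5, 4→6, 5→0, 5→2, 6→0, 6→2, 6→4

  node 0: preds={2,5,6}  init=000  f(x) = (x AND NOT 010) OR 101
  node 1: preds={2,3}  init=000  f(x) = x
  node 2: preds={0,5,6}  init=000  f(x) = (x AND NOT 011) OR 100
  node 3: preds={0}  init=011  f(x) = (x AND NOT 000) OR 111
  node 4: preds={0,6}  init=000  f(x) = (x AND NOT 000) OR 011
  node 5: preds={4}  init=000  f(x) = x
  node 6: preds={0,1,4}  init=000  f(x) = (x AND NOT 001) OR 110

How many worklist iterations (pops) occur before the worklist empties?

12

Worklist (12 pops):
  #1 pop 0: in=000 → 101 (was 000); enqueue []
  #2 pop 1: in=011 → 011 (was 000); enqueue []
  #3 pop 2: in=101 → 100 (was 000); enqueue [0,1]
  #4 pop 3: in=101 → 111 (was 011); enqueue []
  #5 pop 4: in=101 → 111 (was 000); enqueue []
  #6 pop 5: in=111 → 111 (was 000); enqueue [2]
  #7 pop 6: in=111 → 110 (was 000); enqueue [4]
  #8 pop 0: in=111 → 101 (no change)
  #9 pop 1: in=111 → 111 (was 011); enqueue [6]
  #10 pop 2: in=111 → 100 (no change)
  #11 pop 4: in=111 → 111 (no change)
  #12 pop 6: in=111 → 110 (no change)

Fixpoint:
  val[0] = 101
  val[1] = 111
  val[2] = 100
  val[3] = 111
  val[4] = 111
  val[5] = 111
  val[6] = 110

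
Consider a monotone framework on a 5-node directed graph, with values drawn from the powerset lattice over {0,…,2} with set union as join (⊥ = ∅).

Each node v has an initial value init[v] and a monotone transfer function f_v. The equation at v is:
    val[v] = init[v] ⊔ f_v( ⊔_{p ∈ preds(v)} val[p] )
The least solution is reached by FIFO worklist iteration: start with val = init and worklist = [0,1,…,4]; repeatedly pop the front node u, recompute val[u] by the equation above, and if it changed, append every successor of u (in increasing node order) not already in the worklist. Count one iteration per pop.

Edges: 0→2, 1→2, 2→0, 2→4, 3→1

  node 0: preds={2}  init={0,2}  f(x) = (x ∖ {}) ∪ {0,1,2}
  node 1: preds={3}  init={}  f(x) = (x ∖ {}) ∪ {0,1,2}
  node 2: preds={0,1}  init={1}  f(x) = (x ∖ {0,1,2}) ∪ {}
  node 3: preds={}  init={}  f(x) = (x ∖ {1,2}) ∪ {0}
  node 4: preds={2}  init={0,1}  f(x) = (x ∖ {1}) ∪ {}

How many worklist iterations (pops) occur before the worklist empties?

Trace (6 dequeues):
  [1] u=0 | in {1} | out {0,1,2} | prev {0,2} | push {}
  [2] u=1 | in {} | out {0,1,2} | prev {} | push {}
  [3] u=2 | in {0,1,2} | out {1} | ==
  [4] u=3 | in {} | out {0} | prev {} | push {1}
  [5] u=4 | in {1} | out {0,1} | ==
  [6] u=1 | in {0} | out {0,1,2} | ==

Converged values:
  [0] {0,1,2}
  [1] {0,1,2}
  [2] {1}
  [3] {0}
  [4] {0,1}

6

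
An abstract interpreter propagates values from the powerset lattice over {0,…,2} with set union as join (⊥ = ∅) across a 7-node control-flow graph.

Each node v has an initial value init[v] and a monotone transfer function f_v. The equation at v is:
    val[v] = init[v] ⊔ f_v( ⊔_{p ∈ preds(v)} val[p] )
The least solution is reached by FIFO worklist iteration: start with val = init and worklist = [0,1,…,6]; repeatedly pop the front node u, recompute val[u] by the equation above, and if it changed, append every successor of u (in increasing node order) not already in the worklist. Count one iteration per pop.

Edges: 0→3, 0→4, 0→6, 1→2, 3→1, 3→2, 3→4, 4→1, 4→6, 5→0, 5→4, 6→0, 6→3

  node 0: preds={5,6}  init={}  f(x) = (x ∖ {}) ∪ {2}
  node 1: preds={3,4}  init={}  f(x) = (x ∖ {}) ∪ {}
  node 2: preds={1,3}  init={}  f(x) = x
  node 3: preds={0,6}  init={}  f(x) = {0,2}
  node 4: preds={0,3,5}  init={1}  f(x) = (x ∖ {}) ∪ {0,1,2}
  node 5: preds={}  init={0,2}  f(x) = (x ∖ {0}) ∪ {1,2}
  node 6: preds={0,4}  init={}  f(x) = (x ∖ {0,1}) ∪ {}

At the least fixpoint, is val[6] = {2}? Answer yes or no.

yes

Iteration log — 13 steps:
  step 1. node 0  ⊔preds={0,2}  new={0,2}  old={}  +wl: 
  step 2. node 1  ⊔preds={1}  new={1}  old={}  +wl: 
  step 3. node 2  ⊔preds={1}  new={1}  old={}  +wl: 
  step 4. node 3  ⊔preds={0,2}  new={0,2}  old={}  +wl: 1,2
  step 5. node 4  ⊔preds={0,2}  new={0,1,2}  old={1}  +wl: 
  step 6. node 5  ⊔preds={}  new={0,1,2}  old={0,2}  +wl: 0,4
  step 7. node 6  ⊔preds={0,1,2}  new={2}  old={}  +wl: 3
  step 8. node 1  ⊔preds={0,1,2}  new={0,1,2}  old={1}  +wl: 
  step 9. node 2  ⊔preds={0,1,2}  new={0,1,2}  old={1}  +wl: 
  step 10. node 0  ⊔preds={0,1,2}  new={0,1,2}  old={0,2}  +wl: 6
  step 11. node 4  ⊔preds={0,1,2}  new={0,1,2}  stable
  step 12. node 3  ⊔preds={0,1,2}  new={0,2}  stable
  step 13. node 6  ⊔preds={0,1,2}  new={2}  stable

Least fixpoint reached:
  node 0: {0,1,2}
  node 1: {0,1,2}
  node 2: {0,1,2}
  node 3: {0,2}
  node 4: {0,1,2}
  node 5: {0,1,2}
  node 6: {2}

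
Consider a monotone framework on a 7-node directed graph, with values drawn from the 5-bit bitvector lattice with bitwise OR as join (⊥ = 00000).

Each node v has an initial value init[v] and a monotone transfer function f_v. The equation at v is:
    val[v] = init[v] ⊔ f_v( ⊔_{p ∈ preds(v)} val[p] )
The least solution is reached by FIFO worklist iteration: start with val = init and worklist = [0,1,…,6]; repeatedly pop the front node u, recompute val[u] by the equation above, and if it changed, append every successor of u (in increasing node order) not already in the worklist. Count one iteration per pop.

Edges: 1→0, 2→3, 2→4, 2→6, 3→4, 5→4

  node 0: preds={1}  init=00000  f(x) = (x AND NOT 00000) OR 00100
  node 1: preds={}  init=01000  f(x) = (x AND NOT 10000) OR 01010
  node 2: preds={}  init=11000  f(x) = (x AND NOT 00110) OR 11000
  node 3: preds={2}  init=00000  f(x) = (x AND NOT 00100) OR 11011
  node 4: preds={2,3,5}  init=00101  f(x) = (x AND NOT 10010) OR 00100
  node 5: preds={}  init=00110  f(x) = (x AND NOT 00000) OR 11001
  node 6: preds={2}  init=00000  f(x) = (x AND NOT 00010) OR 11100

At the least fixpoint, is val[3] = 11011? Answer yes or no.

yes

Iteration log — 9 steps:
  step 1. node 0  ⊔preds=01000  new=01100  old=00000  +wl: 
  step 2. node 1  ⊔preds=00000  new=01010  old=01000  +wl: 0
  step 3. node 2  ⊔preds=00000  new=11000  stable
  step 4. node 3  ⊔preds=11000  new=11011  old=00000  +wl: 
  step 5. node 4  ⊔preds=11111  new=01101  old=00101  +wl: 
  step 6. node 5  ⊔preds=00000  new=11111  old=00110  +wl: 4
  step 7. node 6  ⊔preds=11000  new=11100  old=00000  +wl: 
  step 8. node 0  ⊔preds=01010  new=01110  old=01100  +wl: 
  step 9. node 4  ⊔preds=11111  new=01101  stable

Least fixpoint reached:
  node 0: 01110
  node 1: 01010
  node 2: 11000
  node 3: 11011
  node 4: 01101
  node 5: 11111
  node 6: 11100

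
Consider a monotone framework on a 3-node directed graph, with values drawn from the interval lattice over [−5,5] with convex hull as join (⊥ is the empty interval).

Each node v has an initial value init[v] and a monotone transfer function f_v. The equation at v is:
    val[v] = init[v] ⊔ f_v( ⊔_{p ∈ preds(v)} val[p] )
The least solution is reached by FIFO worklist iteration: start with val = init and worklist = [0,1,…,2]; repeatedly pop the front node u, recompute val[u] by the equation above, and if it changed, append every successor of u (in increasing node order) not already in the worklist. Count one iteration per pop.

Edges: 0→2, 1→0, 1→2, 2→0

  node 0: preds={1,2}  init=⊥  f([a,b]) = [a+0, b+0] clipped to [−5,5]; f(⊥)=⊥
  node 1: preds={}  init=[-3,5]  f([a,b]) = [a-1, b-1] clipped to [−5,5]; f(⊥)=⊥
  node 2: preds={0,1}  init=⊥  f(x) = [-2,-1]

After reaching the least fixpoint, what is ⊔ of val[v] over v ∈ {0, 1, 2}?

Iteration log — 4 steps:
  step 1. node 0  ⊔preds=[-3,5]  new=[-3,5]  old=⊥  +wl: 
  step 2. node 1  ⊔preds=⊥  new=[-3,5]  stable
  step 3. node 2  ⊔preds=[-3,5]  new=[-2,-1]  old=⊥  +wl: 0
  step 4. node 0  ⊔preds=[-3,5]  new=[-3,5]  stable

Least fixpoint reached:
  node 0: [-3,5]
  node 1: [-3,5]
  node 2: [-2,-1]

[-3,5]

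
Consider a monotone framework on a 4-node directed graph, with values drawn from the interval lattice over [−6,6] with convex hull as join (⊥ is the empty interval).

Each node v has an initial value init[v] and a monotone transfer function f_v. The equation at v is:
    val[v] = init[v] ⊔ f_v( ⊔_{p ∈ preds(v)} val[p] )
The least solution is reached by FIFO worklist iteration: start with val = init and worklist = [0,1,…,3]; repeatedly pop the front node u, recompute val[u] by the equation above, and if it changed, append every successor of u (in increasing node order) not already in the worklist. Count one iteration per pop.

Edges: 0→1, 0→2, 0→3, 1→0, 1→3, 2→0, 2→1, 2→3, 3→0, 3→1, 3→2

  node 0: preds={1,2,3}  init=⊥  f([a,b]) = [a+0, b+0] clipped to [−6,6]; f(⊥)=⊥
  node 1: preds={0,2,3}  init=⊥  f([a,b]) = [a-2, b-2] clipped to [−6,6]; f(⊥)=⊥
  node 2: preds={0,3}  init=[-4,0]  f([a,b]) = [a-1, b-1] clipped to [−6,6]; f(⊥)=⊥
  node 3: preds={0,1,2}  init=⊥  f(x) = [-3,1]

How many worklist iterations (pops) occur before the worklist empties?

Worklist (10 pops):
  #1 pop 0: in=[-4,0] → [-4,0] (was ⊥); enqueue []
  #2 pop 1: in=[-4,0] → [-6,-2] (was ⊥); enqueue [0]
  #3 pop 2: in=[-4,0] → [-5,0] (was [-4,0]); enqueue [1]
  #4 pop 3: in=[-6,0] → [-3,1] (was ⊥); enqueue [2]
  #5 pop 0: in=[-6,1] → [-6,1] (was [-4,0]); enqueue [3]
  #6 pop 1: in=[-6,1] → [-6,-1] (was [-6,-2]); enqueue [0]
  #7 pop 2: in=[-6,1] → [-6,0] (was [-5,0]); enqueue [1]
  #8 pop 3: in=[-6,1] → [-3,1] (no change)
  #9 pop 0: in=[-6,1] → [-6,1] (no change)
  #10 pop 1: in=[-6,1] → [-6,-1] (no change)

Fixpoint:
  val[0] = [-6,1]
  val[1] = [-6,-1]
  val[2] = [-6,0]
  val[3] = [-3,1]

10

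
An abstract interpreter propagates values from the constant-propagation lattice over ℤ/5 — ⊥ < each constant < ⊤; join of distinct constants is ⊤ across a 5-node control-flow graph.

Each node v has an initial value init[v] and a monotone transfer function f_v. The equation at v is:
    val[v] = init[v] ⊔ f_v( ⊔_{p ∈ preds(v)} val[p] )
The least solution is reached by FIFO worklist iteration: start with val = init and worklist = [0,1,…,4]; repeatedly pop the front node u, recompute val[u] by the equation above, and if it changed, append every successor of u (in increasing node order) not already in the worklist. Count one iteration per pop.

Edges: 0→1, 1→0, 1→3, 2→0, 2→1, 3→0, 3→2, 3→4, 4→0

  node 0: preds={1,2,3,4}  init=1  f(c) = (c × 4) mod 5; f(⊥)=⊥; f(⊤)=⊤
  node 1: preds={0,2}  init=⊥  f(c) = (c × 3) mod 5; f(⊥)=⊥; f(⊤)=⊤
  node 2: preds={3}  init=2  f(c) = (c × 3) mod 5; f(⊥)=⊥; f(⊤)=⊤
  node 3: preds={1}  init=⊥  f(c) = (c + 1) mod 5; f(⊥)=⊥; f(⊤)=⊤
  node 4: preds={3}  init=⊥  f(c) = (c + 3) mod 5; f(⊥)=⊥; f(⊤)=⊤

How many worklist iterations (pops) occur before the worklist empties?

9

Iteration log — 9 steps:
  step 1. node 0  ⊔preds=2  new=⊤  old=1  +wl: 
  step 2. node 1  ⊔preds=⊤  new=⊤  old=⊥  +wl: 0
  step 3. node 2  ⊔preds=⊥  new=2  stable
  step 4. node 3  ⊔preds=⊤  new=⊤  old=⊥  +wl: 2
  step 5. node 4  ⊔preds=⊤  new=⊤  old=⊥  +wl: 
  step 6. node 0  ⊔preds=⊤  new=⊤  stable
  step 7. node 2  ⊔preds=⊤  new=⊤  old=2  +wl: 0,1
  step 8. node 0  ⊔preds=⊤  new=⊤  stable
  step 9. node 1  ⊔preds=⊤  new=⊤  stable

Least fixpoint reached:
  node 0: ⊤
  node 1: ⊤
  node 2: ⊤
  node 3: ⊤
  node 4: ⊤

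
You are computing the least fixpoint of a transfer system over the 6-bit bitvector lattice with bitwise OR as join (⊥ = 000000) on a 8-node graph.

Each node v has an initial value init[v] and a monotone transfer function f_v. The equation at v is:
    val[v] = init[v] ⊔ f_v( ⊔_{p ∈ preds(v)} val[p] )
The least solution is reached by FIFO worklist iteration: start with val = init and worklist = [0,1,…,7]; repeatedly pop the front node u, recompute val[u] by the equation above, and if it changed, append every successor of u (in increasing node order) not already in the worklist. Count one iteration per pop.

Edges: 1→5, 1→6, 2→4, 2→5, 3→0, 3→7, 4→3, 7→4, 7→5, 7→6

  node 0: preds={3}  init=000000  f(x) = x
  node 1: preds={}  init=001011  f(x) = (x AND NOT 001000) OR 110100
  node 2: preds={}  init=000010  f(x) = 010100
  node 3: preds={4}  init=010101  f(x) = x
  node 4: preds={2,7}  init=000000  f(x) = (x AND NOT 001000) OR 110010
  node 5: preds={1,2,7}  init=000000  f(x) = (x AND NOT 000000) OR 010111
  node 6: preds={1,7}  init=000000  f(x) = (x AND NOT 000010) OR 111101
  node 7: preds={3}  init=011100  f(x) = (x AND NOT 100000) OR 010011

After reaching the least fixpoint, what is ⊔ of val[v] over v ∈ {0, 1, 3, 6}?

Iteration log — 15 steps:
  step 1. node 0  ⊔preds=010101  new=010101  old=000000  +wl: 
  step 2. node 1  ⊔preds=000000  new=111111  old=001011  +wl: 
  step 3. node 2  ⊔preds=000000  new=010110  old=000010  +wl: 
  step 4. node 3  ⊔preds=000000  new=010101  stable
  step 5. node 4  ⊔preds=011110  new=110110  old=000000  +wl: 3
  step 6. node 5  ⊔preds=111111  new=111111  old=000000  +wl: 
  step 7. node 6  ⊔preds=111111  new=111101  old=000000  +wl: 
  step 8. node 7  ⊔preds=010101  new=011111  old=011100  +wl: 4,5,6
  step 9. node 3  ⊔preds=110110  new=110111  old=010101  +wl: 0,7
  step 10. node 4  ⊔preds=011111  new=110111  old=110110  +wl: 3
  step 11. node 5  ⊔preds=111111  new=111111  stable
  step 12. node 6  ⊔preds=111111  new=111101  stable
  step 13. node 0  ⊔preds=110111  new=110111  old=010101  +wl: 
  step 14. node 7  ⊔preds=110111  new=011111  stable
  step 15. node 3  ⊔preds=110111  new=110111  stable

Least fixpoint reached:
  node 0: 110111
  node 1: 111111
  node 2: 010110
  node 3: 110111
  node 4: 110111
  node 5: 111111
  node 6: 111101
  node 7: 011111

111111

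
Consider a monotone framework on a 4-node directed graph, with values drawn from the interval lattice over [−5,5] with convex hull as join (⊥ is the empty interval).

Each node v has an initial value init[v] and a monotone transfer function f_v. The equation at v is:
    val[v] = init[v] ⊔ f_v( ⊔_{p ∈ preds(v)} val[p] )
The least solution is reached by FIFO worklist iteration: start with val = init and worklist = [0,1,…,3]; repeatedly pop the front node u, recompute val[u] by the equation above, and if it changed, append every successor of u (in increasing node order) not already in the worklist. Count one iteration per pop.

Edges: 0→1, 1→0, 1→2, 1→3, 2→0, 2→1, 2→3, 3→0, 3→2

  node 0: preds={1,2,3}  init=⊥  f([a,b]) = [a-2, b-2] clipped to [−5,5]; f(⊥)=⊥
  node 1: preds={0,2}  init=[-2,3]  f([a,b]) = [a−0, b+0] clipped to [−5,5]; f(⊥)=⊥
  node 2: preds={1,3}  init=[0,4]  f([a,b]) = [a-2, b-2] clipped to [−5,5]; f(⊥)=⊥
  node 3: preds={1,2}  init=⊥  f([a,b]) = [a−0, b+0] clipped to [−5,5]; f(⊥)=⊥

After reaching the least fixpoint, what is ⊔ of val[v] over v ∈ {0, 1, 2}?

Worklist (9 pops):
  #1 pop 0: in=[-2,4] → [-4,2] (was ⊥); enqueue []
  #2 pop 1: in=[-4,4] → [-4,4] (was [-2,3]); enqueue [0]
  #3 pop 2: in=[-4,4] → [-5,4] (was [0,4]); enqueue [1]
  #4 pop 3: in=[-5,4] → [-5,4] (was ⊥); enqueue [2]
  #5 pop 0: in=[-5,4] → [-5,2] (was [-4,2]); enqueue []
  #6 pop 1: in=[-5,4] → [-5,4] (was [-4,4]); enqueue [0,3]
  #7 pop 2: in=[-5,4] → [-5,4] (no change)
  #8 pop 0: in=[-5,4] → [-5,2] (no change)
  #9 pop 3: in=[-5,4] → [-5,4] (no change)

Fixpoint:
  val[0] = [-5,2]
  val[1] = [-5,4]
  val[2] = [-5,4]
  val[3] = [-5,4]

[-5,4]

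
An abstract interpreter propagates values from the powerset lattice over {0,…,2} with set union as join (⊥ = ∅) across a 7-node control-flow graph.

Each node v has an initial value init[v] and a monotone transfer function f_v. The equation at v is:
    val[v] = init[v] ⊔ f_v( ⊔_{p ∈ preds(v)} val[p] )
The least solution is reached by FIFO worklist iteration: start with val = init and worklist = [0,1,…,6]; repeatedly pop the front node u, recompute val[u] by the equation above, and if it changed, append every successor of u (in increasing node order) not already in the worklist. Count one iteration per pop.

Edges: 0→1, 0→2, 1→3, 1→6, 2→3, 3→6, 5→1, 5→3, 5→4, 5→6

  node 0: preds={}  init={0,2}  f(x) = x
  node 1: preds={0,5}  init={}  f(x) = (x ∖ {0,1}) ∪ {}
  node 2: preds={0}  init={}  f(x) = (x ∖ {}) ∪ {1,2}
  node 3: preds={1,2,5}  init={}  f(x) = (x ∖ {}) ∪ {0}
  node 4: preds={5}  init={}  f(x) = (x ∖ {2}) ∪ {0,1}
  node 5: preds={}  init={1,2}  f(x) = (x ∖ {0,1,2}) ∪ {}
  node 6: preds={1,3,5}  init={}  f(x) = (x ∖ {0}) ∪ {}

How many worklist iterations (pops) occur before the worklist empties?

Trace (7 dequeues):
  [1] u=0 | in {} | out {0,2} | ==
  [2] u=1 | in {0,1,2} | out {2} | prev {} | push {}
  [3] u=2 | in {0,2} | out {0,1,2} | prev {} | push {}
  [4] u=3 | in {0,1,2} | out {0,1,2} | prev {} | push {}
  [5] u=4 | in {1,2} | out {0,1} | prev {} | push {}
  [6] u=5 | in {} | out {1,2} | ==
  [7] u=6 | in {0,1,2} | out {1,2} | prev {} | push {}

Converged values:
  [0] {0,2}
  [1] {2}
  [2] {0,1,2}
  [3] {0,1,2}
  [4] {0,1}
  [5] {1,2}
  [6] {1,2}

7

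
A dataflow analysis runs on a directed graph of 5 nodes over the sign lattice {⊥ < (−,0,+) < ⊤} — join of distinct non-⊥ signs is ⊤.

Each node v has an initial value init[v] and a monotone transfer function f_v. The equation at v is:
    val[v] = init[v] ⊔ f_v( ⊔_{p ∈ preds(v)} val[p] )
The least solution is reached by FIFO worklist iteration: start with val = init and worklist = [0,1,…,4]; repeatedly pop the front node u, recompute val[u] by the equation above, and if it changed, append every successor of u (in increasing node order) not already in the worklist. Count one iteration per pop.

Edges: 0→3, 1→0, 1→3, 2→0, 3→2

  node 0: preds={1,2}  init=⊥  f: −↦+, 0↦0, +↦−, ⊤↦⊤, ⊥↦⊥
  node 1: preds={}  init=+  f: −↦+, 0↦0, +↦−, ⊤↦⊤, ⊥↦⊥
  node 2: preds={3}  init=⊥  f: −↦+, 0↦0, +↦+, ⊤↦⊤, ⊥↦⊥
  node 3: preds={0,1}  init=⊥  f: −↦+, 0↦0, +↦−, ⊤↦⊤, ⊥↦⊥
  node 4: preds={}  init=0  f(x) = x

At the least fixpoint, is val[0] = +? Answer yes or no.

no

Worklist (8 pops):
  #1 pop 0: in=+ → − (was ⊥); enqueue []
  #2 pop 1: in=⊥ → + (no change)
  #3 pop 2: in=⊥ → ⊥ (no change)
  #4 pop 3: in=⊤ → ⊤ (was ⊥); enqueue [2]
  #5 pop 4: in=⊥ → 0 (no change)
  #6 pop 2: in=⊤ → ⊤ (was ⊥); enqueue [0]
  #7 pop 0: in=⊤ → ⊤ (was −); enqueue [3]
  #8 pop 3: in=⊤ → ⊤ (no change)

Fixpoint:
  val[0] = ⊤
  val[1] = +
  val[2] = ⊤
  val[3] = ⊤
  val[4] = 0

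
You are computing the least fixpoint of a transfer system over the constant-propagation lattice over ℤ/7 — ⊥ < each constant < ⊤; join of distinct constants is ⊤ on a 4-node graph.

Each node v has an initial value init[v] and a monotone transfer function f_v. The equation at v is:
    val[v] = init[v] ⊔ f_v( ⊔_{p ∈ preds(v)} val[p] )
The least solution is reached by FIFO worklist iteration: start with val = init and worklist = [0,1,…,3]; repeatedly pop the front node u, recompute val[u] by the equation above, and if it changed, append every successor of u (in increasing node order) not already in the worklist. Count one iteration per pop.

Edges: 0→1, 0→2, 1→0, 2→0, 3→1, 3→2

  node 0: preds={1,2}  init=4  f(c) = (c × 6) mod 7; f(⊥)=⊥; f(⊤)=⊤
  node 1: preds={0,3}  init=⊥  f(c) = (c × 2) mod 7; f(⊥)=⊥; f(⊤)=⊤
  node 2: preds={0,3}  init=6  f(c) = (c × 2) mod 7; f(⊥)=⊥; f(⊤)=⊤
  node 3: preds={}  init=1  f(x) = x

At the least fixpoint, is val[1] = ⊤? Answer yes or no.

yes

Iteration log — 5 steps:
  step 1. node 0  ⊔preds=6  new=⊤  old=4  +wl: 
  step 2. node 1  ⊔preds=⊤  new=⊤  old=⊥  +wl: 0
  step 3. node 2  ⊔preds=⊤  new=⊤  old=6  +wl: 
  step 4. node 3  ⊔preds=⊥  new=1  stable
  step 5. node 0  ⊔preds=⊤  new=⊤  stable

Least fixpoint reached:
  node 0: ⊤
  node 1: ⊤
  node 2: ⊤
  node 3: 1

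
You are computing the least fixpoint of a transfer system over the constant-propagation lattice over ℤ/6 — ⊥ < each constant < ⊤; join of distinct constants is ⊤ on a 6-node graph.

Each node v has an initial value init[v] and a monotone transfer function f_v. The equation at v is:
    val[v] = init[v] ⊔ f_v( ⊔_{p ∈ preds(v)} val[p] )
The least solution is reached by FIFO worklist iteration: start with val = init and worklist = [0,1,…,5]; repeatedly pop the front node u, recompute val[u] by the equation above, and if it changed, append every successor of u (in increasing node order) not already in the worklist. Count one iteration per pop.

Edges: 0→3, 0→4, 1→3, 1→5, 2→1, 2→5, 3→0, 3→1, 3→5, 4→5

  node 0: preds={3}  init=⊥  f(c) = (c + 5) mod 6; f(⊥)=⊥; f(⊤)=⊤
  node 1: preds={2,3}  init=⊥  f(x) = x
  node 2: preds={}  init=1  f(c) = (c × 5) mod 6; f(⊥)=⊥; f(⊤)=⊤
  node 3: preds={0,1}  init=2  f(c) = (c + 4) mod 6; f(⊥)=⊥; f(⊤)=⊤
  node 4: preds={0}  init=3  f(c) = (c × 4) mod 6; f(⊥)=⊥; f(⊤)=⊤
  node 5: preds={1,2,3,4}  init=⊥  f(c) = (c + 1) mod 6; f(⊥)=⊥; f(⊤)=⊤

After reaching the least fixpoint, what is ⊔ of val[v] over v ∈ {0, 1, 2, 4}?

Trace (10 dequeues):
  [1] u=0 | in 2 | out 1 | prev ⊥ | push {}
  [2] u=1 | in ⊤ | out ⊤ | prev ⊥ | push {}
  [3] u=2 | in ⊥ | out 1 | ==
  [4] u=3 | in ⊤ | out ⊤ | prev 2 | push {0,1}
  [5] u=4 | in 1 | out ⊤ | prev 3 | push {}
  [6] u=5 | in ⊤ | out ⊤ | prev ⊥ | push {}
  [7] u=0 | in ⊤ | out ⊤ | prev 1 | push {3,4}
  [8] u=1 | in ⊤ | out ⊤ | ==
  [9] u=3 | in ⊤ | out ⊤ | ==
  [10] u=4 | in ⊤ | out ⊤ | ==

Converged values:
  [0] ⊤
  [1] ⊤
  [2] 1
  [3] ⊤
  [4] ⊤
  [5] ⊤

⊤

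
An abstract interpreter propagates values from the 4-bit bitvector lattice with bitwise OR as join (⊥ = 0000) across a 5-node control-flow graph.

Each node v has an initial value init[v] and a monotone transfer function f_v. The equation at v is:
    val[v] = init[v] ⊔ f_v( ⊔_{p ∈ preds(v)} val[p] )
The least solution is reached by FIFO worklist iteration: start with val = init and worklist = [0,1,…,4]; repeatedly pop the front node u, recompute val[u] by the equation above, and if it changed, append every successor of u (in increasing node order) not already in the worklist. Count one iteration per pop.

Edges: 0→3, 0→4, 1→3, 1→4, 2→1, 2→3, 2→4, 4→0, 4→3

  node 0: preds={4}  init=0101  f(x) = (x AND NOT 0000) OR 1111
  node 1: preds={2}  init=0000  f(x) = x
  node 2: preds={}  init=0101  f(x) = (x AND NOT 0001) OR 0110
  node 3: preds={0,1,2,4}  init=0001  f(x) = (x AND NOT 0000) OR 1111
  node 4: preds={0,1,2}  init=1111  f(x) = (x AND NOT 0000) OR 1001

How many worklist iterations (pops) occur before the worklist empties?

8

Iteration log — 8 steps:
  step 1. node 0  ⊔preds=1111  new=1111  old=0101  +wl: 
  step 2. node 1  ⊔preds=0101  new=0101  old=0000  +wl: 
  step 3. node 2  ⊔preds=0000  new=0111  old=0101  +wl: 1
  step 4. node 3  ⊔preds=1111  new=1111  old=0001  +wl: 
  step 5. node 4  ⊔preds=1111  new=1111  stable
  step 6. node 1  ⊔preds=0111  new=0111  old=0101  +wl: 3,4
  step 7. node 3  ⊔preds=1111  new=1111  stable
  step 8. node 4  ⊔preds=1111  new=1111  stable

Least fixpoint reached:
  node 0: 1111
  node 1: 0111
  node 2: 0111
  node 3: 1111
  node 4: 1111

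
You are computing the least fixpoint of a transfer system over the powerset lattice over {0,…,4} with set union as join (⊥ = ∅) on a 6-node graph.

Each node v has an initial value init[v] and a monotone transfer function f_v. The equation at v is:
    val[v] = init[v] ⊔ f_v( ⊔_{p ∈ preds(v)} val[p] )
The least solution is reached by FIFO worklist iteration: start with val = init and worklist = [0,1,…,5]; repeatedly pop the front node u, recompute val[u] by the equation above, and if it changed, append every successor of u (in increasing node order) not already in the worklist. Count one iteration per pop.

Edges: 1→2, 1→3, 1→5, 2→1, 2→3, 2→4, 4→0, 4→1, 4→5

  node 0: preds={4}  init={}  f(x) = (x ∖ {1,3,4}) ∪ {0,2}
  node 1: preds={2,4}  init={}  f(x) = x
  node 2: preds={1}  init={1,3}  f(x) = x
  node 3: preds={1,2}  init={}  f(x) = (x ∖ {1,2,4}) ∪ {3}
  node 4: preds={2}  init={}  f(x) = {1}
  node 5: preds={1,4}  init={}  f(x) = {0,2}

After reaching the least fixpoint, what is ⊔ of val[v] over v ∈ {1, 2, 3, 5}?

{0,1,2,3}

Trace (8 dequeues):
  [1] u=0 | in {} | out {0,2} | prev {} | push {}
  [2] u=1 | in {1,3} | out {1,3} | prev {} | push {}
  [3] u=2 | in {1,3} | out {1,3} | ==
  [4] u=3 | in {1,3} | out {3} | prev {} | push {}
  [5] u=4 | in {1,3} | out {1} | prev {} | push {0,1}
  [6] u=5 | in {1,3} | out {0,2} | prev {} | push {}
  [7] u=0 | in {1} | out {0,2} | ==
  [8] u=1 | in {1,3} | out {1,3} | ==

Converged values:
  [0] {0,2}
  [1] {1,3}
  [2] {1,3}
  [3] {3}
  [4] {1}
  [5] {0,2}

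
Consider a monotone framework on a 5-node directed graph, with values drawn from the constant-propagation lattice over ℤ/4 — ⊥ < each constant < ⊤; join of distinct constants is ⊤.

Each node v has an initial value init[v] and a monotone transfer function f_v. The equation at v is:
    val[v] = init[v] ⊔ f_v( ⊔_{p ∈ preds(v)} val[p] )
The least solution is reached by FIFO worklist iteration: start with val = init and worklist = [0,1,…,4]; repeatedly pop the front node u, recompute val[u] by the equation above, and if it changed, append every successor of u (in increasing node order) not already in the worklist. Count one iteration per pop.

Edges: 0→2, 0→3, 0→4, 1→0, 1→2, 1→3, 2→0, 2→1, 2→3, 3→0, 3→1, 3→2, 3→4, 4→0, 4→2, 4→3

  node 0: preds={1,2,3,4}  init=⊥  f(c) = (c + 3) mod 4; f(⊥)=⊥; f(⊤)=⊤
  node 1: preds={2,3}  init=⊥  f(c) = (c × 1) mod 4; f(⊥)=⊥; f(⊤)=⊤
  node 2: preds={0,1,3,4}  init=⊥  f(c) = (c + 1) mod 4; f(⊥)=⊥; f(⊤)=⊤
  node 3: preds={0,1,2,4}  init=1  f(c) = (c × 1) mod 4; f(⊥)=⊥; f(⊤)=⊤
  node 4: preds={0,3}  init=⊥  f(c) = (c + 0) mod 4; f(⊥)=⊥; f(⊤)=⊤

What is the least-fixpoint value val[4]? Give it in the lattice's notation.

Iteration log — 11 steps:
  step 1. node 0  ⊔preds=1  new=0  old=⊥  +wl: 
  step 2. node 1  ⊔preds=1  new=1  old=⊥  +wl: 0
  step 3. node 2  ⊔preds=⊤  new=⊤  old=⊥  +wl: 1
  step 4. node 3  ⊔preds=⊤  new=⊤  old=1  +wl: 2
  step 5. node 4  ⊔preds=⊤  new=⊤  old=⊥  +wl: 3
  step 6. node 0  ⊔preds=⊤  new=⊤  old=0  +wl: 4
  step 7. node 1  ⊔preds=⊤  new=⊤  old=1  +wl: 0
  step 8. node 2  ⊔preds=⊤  new=⊤  stable
  step 9. node 3  ⊔preds=⊤  new=⊤  stable
  step 10. node 4  ⊔preds=⊤  new=⊤  stable
  step 11. node 0  ⊔preds=⊤  new=⊤  stable

Least fixpoint reached:
  node 0: ⊤
  node 1: ⊤
  node 2: ⊤
  node 3: ⊤
  node 4: ⊤

⊤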